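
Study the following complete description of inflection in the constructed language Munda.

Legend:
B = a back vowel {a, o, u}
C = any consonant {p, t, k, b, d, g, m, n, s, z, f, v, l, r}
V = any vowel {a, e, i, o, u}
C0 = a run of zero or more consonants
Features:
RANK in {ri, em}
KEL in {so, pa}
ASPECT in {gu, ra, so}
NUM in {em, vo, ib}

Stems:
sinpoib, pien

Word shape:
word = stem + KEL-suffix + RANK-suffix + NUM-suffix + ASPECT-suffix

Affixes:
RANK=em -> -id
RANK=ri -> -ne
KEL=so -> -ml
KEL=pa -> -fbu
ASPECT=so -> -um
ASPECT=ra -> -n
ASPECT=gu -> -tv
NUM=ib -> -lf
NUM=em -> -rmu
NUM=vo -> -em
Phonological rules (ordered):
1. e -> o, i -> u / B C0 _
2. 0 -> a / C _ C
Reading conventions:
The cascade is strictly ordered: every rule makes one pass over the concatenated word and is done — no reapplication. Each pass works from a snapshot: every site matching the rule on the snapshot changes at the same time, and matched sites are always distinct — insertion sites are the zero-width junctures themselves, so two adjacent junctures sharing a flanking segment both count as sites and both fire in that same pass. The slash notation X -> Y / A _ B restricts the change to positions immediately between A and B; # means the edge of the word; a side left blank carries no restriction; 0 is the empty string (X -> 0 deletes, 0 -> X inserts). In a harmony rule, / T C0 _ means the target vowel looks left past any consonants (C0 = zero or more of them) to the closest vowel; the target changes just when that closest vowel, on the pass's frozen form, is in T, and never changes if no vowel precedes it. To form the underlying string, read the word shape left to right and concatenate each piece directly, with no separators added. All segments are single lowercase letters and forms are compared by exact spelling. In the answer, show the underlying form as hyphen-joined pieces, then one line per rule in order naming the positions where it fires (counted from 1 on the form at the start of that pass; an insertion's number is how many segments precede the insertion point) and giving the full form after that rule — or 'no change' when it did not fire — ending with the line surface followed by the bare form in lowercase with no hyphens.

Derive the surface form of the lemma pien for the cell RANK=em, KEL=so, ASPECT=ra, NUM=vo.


underlying: pien-ml-id-em-n
1. e -> o, i -> u / B C0 _: no change
2. 0 -> a / C _ C: inserts after position(s) 4, 5, 10: pienamalideman
surface: pienamalideman


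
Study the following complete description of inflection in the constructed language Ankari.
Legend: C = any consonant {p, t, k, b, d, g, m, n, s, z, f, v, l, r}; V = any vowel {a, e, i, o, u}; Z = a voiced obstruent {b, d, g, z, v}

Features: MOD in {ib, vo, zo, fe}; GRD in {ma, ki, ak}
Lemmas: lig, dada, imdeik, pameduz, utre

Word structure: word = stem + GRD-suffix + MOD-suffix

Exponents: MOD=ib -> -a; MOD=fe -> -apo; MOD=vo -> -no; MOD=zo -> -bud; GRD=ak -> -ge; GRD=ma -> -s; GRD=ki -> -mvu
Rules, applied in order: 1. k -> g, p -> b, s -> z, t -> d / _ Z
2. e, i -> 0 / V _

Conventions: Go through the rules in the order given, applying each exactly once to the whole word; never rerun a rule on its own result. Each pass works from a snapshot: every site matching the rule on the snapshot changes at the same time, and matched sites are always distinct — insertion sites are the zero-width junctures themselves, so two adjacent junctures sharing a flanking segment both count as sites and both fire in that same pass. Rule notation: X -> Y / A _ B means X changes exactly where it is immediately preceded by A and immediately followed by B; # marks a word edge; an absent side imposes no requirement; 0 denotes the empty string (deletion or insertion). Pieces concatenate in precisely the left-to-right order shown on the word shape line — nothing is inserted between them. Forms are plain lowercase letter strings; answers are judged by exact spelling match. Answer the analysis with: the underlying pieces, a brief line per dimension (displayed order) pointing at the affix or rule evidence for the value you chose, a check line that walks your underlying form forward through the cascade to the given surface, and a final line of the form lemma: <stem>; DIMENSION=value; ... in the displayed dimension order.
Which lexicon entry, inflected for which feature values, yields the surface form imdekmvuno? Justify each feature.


underlying: imdeik-mvu-no
MOD=vo - signalled by the affix -no
GRD=ki - signalled by the affix -mvu
check: imdeikmvuno -> imdeikmvuno -> imdekmvuno
lemma: imdeik; MOD=vo; GRD=ki


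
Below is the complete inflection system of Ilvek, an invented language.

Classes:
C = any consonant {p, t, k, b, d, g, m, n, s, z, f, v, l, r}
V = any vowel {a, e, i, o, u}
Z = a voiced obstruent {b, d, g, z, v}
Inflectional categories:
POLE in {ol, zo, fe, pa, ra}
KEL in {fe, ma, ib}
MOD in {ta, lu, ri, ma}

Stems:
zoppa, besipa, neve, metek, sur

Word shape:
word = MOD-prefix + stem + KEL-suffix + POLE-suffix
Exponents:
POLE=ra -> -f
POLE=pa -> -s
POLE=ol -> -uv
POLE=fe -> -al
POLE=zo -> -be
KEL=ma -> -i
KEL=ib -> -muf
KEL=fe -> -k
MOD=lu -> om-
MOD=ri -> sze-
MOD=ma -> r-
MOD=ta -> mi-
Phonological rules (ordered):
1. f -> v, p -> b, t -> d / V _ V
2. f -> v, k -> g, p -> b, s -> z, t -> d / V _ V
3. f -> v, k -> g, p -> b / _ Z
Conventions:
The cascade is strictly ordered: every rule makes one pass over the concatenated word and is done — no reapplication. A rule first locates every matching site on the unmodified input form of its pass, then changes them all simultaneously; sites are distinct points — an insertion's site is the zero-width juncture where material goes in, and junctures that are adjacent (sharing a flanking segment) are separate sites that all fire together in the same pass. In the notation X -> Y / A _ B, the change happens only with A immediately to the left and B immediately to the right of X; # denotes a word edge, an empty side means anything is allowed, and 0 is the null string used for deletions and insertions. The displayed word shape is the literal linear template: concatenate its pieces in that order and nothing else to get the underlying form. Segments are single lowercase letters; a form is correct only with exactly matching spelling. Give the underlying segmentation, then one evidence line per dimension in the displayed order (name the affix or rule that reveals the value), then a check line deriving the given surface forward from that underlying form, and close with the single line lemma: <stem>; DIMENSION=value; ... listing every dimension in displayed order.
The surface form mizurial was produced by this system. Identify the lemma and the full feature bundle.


underlying: mi-sur-i-al
POLE=fe - signalled by the affix -al
KEL=ma - signalled by the affix -i
MOD=ta - signalled by the affix mi-
check: misurial -> misurial -> mizurial -> mizurial
lemma: sur; POLE=fe; KEL=ma; MOD=ta


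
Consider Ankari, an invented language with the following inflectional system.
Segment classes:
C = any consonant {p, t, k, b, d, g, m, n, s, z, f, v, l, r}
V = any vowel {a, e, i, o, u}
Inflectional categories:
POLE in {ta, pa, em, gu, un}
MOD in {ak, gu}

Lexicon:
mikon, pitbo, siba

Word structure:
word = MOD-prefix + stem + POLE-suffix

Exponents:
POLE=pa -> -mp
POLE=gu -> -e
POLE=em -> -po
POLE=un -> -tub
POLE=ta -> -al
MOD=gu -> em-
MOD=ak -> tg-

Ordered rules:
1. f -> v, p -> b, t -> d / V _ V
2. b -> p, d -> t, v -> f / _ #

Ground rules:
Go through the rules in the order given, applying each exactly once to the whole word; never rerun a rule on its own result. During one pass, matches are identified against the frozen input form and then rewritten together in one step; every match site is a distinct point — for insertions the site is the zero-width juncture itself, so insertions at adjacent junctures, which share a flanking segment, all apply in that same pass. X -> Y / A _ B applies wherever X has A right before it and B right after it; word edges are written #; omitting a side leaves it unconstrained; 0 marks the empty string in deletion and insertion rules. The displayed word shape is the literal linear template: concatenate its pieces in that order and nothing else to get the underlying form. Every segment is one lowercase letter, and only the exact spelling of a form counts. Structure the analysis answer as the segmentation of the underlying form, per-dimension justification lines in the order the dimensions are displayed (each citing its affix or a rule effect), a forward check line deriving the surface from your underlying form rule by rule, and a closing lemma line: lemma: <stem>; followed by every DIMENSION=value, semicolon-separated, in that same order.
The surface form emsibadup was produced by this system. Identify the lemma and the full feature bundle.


underlying: em-siba-tub
POLE=un - signalled by the affix -tub
MOD=gu - signalled by the affix em-
check: emsibatub -> emsibadub -> emsibadup
lemma: siba; POLE=un; MOD=gu


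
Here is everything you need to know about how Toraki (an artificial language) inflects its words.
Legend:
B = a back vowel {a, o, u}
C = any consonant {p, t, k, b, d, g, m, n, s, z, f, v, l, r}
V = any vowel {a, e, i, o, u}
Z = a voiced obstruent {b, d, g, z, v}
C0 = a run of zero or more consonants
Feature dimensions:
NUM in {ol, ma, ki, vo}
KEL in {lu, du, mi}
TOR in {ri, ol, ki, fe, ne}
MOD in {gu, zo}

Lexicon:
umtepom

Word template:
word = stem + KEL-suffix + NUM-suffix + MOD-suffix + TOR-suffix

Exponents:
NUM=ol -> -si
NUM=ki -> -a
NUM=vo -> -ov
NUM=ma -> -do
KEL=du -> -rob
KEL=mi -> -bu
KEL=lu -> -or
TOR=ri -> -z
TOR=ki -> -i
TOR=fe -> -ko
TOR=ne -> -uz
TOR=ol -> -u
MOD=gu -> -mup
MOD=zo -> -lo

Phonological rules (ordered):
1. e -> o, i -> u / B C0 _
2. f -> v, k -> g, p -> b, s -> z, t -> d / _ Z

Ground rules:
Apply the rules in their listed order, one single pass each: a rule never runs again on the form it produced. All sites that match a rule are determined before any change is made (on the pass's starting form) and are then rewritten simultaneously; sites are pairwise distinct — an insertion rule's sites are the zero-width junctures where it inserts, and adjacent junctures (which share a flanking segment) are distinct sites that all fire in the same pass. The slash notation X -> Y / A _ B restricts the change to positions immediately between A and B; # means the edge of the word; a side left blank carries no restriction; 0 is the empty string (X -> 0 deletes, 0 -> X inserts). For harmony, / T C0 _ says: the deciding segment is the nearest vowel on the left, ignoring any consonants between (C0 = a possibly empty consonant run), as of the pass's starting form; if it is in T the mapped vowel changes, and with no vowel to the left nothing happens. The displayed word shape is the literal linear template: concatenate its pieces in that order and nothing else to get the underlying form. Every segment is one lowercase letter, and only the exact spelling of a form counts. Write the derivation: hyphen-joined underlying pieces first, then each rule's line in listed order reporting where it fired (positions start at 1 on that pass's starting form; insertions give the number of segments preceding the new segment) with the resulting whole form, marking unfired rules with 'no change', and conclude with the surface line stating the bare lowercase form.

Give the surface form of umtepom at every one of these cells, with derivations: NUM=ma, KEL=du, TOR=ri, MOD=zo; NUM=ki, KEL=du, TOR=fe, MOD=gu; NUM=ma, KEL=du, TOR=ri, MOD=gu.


cell NUM=ma, KEL=du, TOR=ri, MOD=zo:
underlying: umtepom-rob-do-lo-z
1. e -> o, i -> u / B C0 _: fires at position(s) 4: umtopomrobdoloz
2. f -> v, k -> g, p -> b, s -> z, t -> d / _ Z: no change
surface: umtopomrobdoloz

cell NUM=ki, KEL=du, TOR=fe, MOD=gu:
underlying: umtepom-rob-a-mup-ko
1. e -> o, i -> u / B C0 _: fires at position(s) 4: umtopomrobamupko
2. f -> v, k -> g, p -> b, s -> z, t -> d / _ Z: no change
surface: umtopomrobamupko

cell NUM=ma, KEL=du, TOR=ri, MOD=gu:
underlying: umtepom-rob-do-mup-z
1. e -> o, i -> u / B C0 _: fires at position(s) 4: umtopomrobdomupz
2. f -> v, k -> g, p -> b, s -> z, t -> d / _ Z: fires at position(s) 15: umtopomrobdomubz
surface: umtopomrobdomubz


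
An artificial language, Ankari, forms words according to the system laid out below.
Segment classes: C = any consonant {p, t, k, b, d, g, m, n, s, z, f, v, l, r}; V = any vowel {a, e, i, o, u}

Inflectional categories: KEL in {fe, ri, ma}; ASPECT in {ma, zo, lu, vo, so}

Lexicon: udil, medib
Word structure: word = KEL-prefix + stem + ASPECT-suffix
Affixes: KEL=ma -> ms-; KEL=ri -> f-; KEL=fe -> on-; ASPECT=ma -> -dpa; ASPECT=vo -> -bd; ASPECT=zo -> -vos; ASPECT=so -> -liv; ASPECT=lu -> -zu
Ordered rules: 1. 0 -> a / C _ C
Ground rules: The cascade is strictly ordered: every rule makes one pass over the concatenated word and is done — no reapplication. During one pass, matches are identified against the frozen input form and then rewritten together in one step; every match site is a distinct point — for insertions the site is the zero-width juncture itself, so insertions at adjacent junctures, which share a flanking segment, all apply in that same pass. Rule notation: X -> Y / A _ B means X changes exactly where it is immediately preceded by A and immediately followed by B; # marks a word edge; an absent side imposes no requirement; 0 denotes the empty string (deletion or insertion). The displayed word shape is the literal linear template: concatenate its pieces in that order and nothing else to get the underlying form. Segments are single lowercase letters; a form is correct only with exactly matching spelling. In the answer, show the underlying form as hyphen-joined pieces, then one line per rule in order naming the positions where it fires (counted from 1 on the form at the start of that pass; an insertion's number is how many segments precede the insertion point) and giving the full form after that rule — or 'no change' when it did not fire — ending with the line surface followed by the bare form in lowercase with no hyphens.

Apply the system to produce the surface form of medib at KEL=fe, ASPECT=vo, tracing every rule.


underlying: on-medib-bd
1. 0 -> a / C _ C: inserts after position(s) 2, 7, 8: onamedibabad
surface: onamedibabad


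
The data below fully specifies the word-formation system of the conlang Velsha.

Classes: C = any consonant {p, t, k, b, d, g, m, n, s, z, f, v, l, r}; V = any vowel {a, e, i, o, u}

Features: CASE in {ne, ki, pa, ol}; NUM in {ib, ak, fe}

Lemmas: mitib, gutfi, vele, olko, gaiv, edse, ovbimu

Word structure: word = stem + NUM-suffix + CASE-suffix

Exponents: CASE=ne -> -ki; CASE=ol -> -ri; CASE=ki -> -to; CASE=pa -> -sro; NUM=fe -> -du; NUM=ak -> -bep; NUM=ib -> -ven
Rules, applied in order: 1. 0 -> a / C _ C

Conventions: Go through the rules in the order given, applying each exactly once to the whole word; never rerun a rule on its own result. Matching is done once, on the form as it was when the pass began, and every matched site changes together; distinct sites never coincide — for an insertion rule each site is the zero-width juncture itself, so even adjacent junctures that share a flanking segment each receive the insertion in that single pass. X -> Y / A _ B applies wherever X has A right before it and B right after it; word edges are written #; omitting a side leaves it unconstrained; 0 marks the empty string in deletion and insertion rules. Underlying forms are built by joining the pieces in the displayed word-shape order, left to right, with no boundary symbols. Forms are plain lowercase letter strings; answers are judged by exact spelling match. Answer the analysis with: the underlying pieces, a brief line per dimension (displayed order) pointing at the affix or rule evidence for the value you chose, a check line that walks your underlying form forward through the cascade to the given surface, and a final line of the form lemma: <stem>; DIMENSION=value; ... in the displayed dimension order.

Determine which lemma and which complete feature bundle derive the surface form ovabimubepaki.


underlying: ovbimu-bep-ki
CASE=ne - signalled by the affix -ki
NUM=ak - signalled by the affix -bep
check: ovbimubepki -> ovabimubepaki
lemma: ovbimu; CASE=ne; NUM=ak


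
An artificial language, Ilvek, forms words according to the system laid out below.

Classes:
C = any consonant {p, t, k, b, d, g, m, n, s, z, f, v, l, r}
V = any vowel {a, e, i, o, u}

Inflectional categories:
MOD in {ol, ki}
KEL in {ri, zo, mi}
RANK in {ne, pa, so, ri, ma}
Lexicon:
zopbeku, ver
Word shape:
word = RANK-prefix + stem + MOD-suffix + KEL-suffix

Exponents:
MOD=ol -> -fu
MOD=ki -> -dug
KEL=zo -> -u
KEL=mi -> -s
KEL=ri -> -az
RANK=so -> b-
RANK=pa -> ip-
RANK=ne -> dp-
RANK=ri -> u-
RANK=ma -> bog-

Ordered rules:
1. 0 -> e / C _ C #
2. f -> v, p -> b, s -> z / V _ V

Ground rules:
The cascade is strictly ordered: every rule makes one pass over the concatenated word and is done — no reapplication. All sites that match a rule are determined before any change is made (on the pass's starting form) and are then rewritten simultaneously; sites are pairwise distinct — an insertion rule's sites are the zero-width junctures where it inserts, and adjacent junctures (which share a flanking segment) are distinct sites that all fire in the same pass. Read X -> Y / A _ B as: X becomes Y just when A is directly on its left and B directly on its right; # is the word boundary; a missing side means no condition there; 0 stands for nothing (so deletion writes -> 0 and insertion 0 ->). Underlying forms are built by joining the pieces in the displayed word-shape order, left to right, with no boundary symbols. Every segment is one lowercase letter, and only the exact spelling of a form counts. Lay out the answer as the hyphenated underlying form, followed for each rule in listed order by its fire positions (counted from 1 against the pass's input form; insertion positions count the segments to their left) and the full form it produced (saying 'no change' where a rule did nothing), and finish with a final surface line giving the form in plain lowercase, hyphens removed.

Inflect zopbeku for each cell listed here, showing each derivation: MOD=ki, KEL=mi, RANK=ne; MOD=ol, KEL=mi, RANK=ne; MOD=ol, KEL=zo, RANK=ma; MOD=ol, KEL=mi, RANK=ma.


cell MOD=ki, KEL=mi, RANK=ne:
underlying: dp-zopbeku-dug-s
1. 0 -> e / C _ C #: inserts after position(s) 12: dpzopbekuduges
2. f -> v, p -> b, s -> z / V _ V: no change
surface: dpzopbekuduges

cell MOD=ol, KEL=mi, RANK=ne:
underlying: dp-zopbeku-fu-s
1. 0 -> e / C _ C #: no change
2. f -> v, p -> b, s -> z / V _ V: fires at position(s) 10: dpzopbekuvus
surface: dpzopbekuvus

cell MOD=ol, KEL=zo, RANK=ma:
underlying: bog-zopbeku-fu-u
1. 0 -> e / C _ C #: no change
2. f -> v, p -> b, s -> z / V _ V: fires at position(s) 11: bogzopbekuvuu
surface: bogzopbekuvuu

cell MOD=ol, KEL=mi, RANK=ma:
underlying: bog-zopbeku-fu-s
1. 0 -> e / C _ C #: no change
2. f -> v, p -> b, s -> z / V _ V: fires at position(s) 11: bogzopbekuvus
surface: bogzopbekuvus


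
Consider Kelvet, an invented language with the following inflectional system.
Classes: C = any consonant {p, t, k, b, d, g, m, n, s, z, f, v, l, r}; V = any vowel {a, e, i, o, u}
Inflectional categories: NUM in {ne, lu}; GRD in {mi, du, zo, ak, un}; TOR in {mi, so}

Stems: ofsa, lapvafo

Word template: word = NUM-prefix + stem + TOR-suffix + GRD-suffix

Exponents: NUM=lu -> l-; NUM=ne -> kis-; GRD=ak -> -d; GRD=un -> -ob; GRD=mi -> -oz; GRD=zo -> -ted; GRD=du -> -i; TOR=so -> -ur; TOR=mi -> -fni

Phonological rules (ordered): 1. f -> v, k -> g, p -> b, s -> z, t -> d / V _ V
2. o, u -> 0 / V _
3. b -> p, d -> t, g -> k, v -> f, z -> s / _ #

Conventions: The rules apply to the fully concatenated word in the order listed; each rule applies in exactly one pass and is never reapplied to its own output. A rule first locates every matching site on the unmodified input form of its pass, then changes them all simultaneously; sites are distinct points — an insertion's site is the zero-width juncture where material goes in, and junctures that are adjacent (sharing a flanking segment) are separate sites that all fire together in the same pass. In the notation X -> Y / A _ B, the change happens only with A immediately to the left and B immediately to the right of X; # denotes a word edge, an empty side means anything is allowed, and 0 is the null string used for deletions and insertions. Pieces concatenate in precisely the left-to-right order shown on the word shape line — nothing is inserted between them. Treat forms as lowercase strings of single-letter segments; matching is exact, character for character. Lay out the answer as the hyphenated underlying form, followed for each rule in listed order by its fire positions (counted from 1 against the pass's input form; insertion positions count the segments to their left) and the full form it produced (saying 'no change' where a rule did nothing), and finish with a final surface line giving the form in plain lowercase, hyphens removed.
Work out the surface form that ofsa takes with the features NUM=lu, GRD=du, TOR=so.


underlying: l-ofsa-ur-i
1. f -> v, k -> g, p -> b, s -> z, t -> d / V _ V: no change
2. o, u -> 0 / V _: fires at position(s) 6: lofsari
3. b -> p, d -> t, g -> k, v -> f, z -> s / _ #: no change
surface: lofsari


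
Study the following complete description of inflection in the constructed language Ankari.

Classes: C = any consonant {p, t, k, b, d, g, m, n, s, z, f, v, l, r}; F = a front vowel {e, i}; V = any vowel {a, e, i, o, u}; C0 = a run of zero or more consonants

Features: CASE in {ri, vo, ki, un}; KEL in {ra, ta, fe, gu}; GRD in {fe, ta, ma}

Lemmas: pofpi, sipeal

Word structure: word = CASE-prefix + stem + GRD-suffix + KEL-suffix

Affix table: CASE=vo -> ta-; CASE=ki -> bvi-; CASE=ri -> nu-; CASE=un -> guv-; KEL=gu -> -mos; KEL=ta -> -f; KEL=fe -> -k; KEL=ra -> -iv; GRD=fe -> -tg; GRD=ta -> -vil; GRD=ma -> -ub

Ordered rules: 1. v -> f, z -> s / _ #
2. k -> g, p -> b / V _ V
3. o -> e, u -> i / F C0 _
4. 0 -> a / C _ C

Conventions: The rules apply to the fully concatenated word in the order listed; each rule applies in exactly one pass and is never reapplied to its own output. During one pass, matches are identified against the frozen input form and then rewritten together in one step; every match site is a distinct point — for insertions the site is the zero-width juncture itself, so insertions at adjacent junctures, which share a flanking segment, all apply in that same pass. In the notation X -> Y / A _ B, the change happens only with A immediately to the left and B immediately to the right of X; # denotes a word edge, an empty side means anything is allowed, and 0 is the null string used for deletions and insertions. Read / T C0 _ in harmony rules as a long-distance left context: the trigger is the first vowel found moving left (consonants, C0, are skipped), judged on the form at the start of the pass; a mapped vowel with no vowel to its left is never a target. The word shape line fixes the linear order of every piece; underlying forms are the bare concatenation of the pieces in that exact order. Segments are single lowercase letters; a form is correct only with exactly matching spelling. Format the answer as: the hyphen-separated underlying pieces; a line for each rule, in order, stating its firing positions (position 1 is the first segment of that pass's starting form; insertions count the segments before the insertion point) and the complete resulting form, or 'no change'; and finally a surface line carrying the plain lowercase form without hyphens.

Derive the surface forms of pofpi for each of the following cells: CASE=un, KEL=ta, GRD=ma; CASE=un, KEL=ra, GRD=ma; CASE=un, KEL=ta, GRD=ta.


cell CASE=un, KEL=ta, GRD=ma:
underlying: guv-pofpi-ub-f
1. v -> f, z -> s / _ #: no change
2. k -> g, p -> b / V _ V: no change
3. o -> e, u -> i / F C0 _: fires at position(s) 9: guvpofpiibf
4. 0 -> a / C _ C: inserts after position(s) 3, 6, 10: guvapofapiibaf
surface: guvapofapiibaf

cell CASE=un, KEL=ra, GRD=ma:
underlying: guv-pofpi-ub-iv
1. v -> f, z -> s / _ #: fires at position(s) 12: guvpofpiubif
2. k -> g, p -> b / V _ V: no change
3. o -> e, u -> i / F C0 _: fires at position(s) 9: guvpofpiibif
4. 0 -> a / C _ C: inserts after position(s) 3, 6: guvapofapiibif
surface: guvapofapiibif

cell CASE=un, KEL=ta, GRD=ta:
underlying: guv-pofpi-vil-f
1. v -> f, z -> s / _ #: no change
2. k -> g, p -> b / V _ V: no change
3. o -> e, u -> i / F C0 _: no change
4. 0 -> a / C _ C: inserts after position(s) 3, 6, 11: guvapofapivilaf
surface: guvapofapivilaf


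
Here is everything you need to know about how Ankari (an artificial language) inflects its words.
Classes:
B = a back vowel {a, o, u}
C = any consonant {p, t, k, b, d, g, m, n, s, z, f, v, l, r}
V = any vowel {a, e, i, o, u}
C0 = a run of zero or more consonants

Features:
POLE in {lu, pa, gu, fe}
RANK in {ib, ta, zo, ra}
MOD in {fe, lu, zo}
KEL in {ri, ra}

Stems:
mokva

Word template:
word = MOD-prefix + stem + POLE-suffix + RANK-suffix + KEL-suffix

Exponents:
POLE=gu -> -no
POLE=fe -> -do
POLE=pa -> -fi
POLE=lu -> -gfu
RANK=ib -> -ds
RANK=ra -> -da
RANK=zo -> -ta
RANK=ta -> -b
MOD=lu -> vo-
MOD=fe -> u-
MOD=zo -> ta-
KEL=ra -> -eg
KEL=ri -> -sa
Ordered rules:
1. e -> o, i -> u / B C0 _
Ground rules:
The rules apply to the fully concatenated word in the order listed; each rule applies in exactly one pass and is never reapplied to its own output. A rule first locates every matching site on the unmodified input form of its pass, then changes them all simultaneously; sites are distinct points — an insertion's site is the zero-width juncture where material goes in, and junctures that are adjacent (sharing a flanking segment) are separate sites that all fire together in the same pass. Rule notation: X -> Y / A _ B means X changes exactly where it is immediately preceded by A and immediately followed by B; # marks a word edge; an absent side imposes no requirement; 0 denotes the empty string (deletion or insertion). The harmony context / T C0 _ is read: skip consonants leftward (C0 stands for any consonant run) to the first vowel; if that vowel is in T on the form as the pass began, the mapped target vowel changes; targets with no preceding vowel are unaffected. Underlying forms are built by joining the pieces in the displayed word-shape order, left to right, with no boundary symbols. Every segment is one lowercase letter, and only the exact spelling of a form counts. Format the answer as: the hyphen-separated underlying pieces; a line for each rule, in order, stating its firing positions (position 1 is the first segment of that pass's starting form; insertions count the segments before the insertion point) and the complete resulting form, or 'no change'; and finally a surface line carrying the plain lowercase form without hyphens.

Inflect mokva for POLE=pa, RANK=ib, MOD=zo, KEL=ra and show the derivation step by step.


underlying: ta-mokva-fi-ds-eg
1. e -> o, i -> u / B C0 _: fires at position(s) 9: tamokvafudseg
surface: tamokvafudseg


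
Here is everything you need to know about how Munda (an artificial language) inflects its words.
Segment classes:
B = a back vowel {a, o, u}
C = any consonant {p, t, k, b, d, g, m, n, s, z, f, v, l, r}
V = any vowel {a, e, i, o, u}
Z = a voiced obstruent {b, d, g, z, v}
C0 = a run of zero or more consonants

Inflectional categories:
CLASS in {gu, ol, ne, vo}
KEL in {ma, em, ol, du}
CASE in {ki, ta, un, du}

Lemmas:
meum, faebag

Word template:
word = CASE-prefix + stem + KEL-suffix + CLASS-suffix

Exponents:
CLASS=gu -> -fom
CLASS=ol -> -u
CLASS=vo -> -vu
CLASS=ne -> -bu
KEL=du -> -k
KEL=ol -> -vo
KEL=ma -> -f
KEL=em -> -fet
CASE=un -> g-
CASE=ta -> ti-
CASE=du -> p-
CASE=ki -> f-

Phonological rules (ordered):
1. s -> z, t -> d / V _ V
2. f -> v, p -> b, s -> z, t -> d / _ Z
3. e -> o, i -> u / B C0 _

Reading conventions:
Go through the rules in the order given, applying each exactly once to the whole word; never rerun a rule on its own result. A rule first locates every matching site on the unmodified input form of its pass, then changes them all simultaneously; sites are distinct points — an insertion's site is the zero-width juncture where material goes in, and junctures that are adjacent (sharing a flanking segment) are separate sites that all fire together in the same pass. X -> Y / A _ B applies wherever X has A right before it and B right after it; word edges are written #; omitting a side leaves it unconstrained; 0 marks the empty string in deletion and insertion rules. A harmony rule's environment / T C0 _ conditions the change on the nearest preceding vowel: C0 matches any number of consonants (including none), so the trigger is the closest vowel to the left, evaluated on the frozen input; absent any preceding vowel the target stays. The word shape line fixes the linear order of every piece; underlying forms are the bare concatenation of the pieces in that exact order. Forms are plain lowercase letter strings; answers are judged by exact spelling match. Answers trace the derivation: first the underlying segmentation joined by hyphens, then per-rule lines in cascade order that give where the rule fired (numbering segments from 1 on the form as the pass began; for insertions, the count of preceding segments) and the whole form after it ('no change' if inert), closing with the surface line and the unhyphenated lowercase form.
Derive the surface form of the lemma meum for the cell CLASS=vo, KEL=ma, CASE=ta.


underlying: ti-meum-f-vu
1. s -> z, t -> d / V _ V: no change
2. f -> v, p -> b, s -> z, t -> d / _ Z: fires at position(s) 7: timeumvvu
3. e -> o, i -> u / B C0 _: no change
surface: timeumvvu


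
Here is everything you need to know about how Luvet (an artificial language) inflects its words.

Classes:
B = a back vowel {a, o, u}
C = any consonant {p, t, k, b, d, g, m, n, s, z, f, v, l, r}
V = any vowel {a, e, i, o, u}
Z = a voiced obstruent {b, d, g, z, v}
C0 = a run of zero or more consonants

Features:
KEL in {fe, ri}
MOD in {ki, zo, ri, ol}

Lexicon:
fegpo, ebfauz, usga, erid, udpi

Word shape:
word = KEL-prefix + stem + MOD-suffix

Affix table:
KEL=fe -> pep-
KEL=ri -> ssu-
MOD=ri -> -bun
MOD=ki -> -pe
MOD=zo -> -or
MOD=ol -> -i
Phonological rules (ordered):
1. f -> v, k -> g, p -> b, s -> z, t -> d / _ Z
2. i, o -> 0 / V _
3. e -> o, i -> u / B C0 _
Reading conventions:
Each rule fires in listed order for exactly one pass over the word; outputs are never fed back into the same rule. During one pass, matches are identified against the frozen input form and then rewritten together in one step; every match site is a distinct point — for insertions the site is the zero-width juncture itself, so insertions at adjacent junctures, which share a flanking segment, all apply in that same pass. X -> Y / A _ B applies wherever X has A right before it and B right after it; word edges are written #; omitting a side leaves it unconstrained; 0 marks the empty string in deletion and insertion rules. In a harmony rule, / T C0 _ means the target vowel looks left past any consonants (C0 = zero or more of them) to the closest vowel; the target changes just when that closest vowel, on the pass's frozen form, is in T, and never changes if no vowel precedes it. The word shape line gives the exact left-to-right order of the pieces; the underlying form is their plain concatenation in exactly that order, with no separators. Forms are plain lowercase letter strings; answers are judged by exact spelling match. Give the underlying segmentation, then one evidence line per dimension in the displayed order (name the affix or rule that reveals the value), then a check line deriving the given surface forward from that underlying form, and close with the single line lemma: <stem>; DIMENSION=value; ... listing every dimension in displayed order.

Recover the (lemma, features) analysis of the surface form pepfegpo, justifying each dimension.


underlying: pep-fegpo-i
KEL=fe - signalled by the affix pep-
MOD=ol - signalled by the affix -i
check: pepfegpoi -> pepfegpoi -> pepfegpo -> pepfegpo
lemma: fegpo; KEL=fe; MOD=ol


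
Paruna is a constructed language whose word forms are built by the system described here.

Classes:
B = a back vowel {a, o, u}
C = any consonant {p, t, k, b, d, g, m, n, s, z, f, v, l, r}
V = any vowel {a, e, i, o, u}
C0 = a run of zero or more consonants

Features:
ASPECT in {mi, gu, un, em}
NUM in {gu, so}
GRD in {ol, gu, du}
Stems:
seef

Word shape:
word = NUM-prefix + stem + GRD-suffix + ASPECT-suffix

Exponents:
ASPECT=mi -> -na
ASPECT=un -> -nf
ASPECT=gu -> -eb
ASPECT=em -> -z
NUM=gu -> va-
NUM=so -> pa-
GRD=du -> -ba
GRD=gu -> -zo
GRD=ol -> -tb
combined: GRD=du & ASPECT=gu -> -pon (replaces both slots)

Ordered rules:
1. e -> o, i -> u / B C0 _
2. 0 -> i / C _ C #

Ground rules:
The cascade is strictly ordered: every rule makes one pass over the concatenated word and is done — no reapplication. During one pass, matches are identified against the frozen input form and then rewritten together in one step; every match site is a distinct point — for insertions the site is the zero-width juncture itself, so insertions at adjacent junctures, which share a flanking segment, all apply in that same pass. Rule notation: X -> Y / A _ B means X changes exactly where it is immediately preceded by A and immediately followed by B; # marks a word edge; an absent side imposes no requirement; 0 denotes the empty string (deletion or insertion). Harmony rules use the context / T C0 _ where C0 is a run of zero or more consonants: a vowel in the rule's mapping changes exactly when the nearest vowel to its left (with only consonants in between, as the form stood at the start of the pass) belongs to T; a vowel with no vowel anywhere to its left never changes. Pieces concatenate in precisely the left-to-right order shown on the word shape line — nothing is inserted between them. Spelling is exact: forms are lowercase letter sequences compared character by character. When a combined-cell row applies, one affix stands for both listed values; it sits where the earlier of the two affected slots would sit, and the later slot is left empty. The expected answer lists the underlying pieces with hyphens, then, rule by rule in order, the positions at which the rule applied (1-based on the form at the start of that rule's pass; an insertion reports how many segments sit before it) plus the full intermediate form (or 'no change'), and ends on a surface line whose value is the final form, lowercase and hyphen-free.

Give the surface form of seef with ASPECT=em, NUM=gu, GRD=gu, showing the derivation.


underlying: va-seef-zo-z
1. e -> o, i -> u / B C0 _: fires at position(s) 4: vasoefzoz
2. 0 -> i / C _ C #: no change
surface: vasoefzoz


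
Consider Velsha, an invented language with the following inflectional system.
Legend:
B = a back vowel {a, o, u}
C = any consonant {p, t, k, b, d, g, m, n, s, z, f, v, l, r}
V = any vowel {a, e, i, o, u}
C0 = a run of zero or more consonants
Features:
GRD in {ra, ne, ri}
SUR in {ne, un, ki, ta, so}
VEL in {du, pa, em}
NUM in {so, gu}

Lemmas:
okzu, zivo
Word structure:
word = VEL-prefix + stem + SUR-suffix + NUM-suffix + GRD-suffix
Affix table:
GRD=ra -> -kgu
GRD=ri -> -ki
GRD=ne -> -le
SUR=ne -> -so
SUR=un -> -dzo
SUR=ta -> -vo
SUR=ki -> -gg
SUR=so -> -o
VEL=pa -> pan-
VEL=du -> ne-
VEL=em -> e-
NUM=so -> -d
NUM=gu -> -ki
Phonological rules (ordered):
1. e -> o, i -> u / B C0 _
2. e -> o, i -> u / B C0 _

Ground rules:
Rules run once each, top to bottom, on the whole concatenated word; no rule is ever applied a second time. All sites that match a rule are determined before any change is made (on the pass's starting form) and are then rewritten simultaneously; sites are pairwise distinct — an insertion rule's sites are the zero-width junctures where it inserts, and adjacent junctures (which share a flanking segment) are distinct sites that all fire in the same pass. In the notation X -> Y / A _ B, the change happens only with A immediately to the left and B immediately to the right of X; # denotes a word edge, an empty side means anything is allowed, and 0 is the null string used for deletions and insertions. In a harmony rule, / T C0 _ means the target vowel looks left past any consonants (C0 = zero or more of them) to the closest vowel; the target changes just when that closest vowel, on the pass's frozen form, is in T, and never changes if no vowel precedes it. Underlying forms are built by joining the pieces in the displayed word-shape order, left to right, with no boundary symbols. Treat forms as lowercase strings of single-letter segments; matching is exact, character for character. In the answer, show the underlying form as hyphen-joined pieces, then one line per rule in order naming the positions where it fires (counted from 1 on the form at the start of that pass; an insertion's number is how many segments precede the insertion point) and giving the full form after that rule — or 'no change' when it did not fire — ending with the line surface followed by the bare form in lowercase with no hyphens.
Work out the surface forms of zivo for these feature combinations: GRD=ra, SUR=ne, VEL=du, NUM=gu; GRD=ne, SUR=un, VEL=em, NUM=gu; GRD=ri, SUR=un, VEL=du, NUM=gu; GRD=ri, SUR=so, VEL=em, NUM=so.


cell GRD=ra, SUR=ne, VEL=du, NUM=gu:
underlying: ne-zivo-so-ki-kgu
1. e -> o, i -> u / B C0 _: fires at position(s) 10: nezivosokukgu
2. e -> o, i -> u / B C0 _: no change
surface: nezivosokukgu

cell GRD=ne, SUR=un, VEL=em, NUM=gu:
underlying: e-zivo-dzo-ki-le
1. e -> o, i -> u / B C0 _: fires at position(s) 10: ezivodzokule
2. e -> o, i -> u / B C0 _: fires at position(s) 12: ezivodzokulo
surface: ezivodzokulo

cell GRD=ri, SUR=un, VEL=du, NUM=gu:
underlying: ne-zivo-dzo-ki-ki
1. e -> o, i -> u / B C0 _: fires at position(s) 11: nezivodzokuki
2. e -> o, i -> u / B C0 _: fires at position(s) 13: nezivodzokuku
surface: nezivodzokuku

cell GRD=ri, SUR=so, VEL=em, NUM=so:
underlying: e-zivo-o-d-ki
1. e -> o, i -> u / B C0 _: fires at position(s) 9: ezivoodku
2. e -> o, i -> u / B C0 _: no change
surface: ezivoodku


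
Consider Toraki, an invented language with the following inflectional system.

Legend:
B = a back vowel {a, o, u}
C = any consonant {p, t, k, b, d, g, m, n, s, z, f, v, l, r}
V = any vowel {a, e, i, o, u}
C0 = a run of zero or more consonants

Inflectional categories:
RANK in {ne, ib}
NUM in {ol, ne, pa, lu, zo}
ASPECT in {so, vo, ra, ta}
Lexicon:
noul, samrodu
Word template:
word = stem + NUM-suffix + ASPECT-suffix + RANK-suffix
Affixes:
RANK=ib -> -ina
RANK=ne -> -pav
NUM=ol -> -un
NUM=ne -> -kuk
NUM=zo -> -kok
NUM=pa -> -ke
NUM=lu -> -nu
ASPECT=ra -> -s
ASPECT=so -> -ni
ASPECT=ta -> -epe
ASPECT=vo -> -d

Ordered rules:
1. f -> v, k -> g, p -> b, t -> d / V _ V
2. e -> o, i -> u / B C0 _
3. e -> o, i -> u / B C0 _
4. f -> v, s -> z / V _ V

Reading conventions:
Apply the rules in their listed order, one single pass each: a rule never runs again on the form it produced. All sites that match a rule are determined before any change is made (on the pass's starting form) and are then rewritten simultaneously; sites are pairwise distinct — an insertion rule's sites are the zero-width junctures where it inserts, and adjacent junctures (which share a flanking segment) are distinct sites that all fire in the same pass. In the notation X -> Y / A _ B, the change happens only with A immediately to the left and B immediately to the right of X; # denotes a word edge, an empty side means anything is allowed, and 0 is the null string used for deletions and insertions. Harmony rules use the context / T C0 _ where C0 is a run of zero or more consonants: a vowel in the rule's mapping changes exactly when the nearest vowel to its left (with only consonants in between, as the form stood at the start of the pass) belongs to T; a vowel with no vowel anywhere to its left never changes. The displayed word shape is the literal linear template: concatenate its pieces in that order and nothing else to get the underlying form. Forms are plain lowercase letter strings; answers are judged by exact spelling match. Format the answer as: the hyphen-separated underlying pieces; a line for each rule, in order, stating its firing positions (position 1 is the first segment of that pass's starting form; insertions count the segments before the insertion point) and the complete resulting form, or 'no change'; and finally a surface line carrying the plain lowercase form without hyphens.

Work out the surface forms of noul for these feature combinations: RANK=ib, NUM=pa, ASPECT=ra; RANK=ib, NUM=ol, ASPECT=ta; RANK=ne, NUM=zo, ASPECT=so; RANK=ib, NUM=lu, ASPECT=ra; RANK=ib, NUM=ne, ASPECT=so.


cell RANK=ib, NUM=pa, ASPECT=ra:
underlying: noul-ke-s-ina
1. f -> v, k -> g, p -> b, t -> d / V _ V: no change
2. e -> o, i -> u / B C0 _: fires at position(s) 6: noulkosina
3. e -> o, i -> u / B C0 _: fires at position(s) 8: noulkosuna
4. f -> v, s -> z / V _ V: fires at position(s) 7: noulkozuna
surface: noulkozuna

cell RANK=ib, NUM=ol, ASPECT=ta:
underlying: noul-un-epe-ina
1. f -> v, k -> g, p -> b, t -> d / V _ V: fires at position(s) 8: noulunebeina
2. e -> o, i -> u / B C0 _: fires at position(s) 7: noulunobeina
3. e -> o, i -> u / B C0 _: fires at position(s) 9: noulunoboina
4. f -> v, s -> z / V _ V: no change
surface: noulunoboina

cell RANK=ne, NUM=zo, ASPECT=so:
underlying: noul-kok-ni-pav
1. f -> v, k -> g, p -> b, t -> d / V _ V: fires at position(s) 10: noulkoknibav
2. e -> o, i -> u / B C0 _: fires at position(s) 9: noulkoknubav
3. e -> o, i -> u / B C0 _: no change
4. f -> v, s -> z / V _ V: no change
surface: noulkoknubav

cell RANK=ib, NUM=lu, ASPECT=ra:
underlying: noul-nu-s-ina
1. f -> v, k -> g, p -> b, t -> d / V _ V: no change
2. e -> o, i -> u / B C0 _: fires at position(s) 8: noulnusuna
3. e -> o, i -> u / B C0 _: no change
4. f -> v, s -> z / V _ V: fires at position(s) 7: noulnuzuna
surface: noulnuzuna

cell RANK=ib, NUM=ne, ASPECT=so:
underlying: noul-kuk-ni-ina
1. f -> v, k -> g, p -> b, t -> d / V _ V: no change
2. e -> o, i -> u / B C0 _: fires at position(s) 9: noulkuknuina
3. e -> o, i -> u / B C0 _: fires at position(s) 10: noulkuknuuna
4. f -> v, s -> z / V _ V: no change
surface: noulkuknuuna
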